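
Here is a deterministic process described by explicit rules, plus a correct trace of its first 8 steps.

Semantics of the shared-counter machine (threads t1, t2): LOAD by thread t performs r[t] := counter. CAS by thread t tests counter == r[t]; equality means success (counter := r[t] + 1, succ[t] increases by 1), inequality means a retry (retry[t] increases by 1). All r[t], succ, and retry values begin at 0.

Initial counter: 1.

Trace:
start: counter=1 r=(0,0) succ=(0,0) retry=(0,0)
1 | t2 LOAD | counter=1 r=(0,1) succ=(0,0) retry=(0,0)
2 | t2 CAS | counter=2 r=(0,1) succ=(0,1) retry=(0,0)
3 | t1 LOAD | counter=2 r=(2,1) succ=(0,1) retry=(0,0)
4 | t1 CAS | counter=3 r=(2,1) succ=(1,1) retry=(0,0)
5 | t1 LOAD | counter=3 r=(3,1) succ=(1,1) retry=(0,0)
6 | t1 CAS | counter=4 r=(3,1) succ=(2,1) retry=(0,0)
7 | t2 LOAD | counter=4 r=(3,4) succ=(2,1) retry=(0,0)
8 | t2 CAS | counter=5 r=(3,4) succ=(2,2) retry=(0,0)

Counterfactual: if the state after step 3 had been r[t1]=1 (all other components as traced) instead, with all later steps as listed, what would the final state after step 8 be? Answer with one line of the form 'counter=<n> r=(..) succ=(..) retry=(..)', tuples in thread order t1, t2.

state after step 3 := counter=2 r=(1,1) succ=(0,1) retry=(0,0)
4 | t1 CAS | counter=2 r=(1,1) succ=(0,1) retry=(1,0)
5 | t1 LOAD | counter=2 r=(2,1) succ=(0,1) retry=(1,0)
6 | t1 CAS | counter=3 r=(2,1) succ=(1,1) retry=(1,0)
7 | t2 LOAD | counter=3 r=(2,3) succ=(1,1) retry=(1,0)
8 | t2 CAS | counter=4 r=(2,3) succ=(1,2) retry=(1,0)

counter=4 r=(2,3) succ=(1,2) retry=(1,0)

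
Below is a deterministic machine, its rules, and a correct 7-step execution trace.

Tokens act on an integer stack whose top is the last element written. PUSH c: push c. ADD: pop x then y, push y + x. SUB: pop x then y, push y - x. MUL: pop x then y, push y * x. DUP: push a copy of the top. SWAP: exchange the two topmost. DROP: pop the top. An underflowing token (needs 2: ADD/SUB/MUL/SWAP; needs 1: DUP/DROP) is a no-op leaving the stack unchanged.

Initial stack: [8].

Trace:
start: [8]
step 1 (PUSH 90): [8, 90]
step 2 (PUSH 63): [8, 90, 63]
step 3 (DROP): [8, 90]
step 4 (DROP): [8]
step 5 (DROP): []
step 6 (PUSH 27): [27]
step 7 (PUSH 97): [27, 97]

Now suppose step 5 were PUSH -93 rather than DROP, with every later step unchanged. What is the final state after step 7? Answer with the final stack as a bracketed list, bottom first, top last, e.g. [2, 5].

(re-executing from step 5 with the substitution; state before step 5: [8])
step 5 (PUSH -93): [8, -93]
step 6 (PUSH 27): [8, -93, 27]
step 7 (PUSH 97): [8, -93, 27, 97]

[8, -93, 27, 97]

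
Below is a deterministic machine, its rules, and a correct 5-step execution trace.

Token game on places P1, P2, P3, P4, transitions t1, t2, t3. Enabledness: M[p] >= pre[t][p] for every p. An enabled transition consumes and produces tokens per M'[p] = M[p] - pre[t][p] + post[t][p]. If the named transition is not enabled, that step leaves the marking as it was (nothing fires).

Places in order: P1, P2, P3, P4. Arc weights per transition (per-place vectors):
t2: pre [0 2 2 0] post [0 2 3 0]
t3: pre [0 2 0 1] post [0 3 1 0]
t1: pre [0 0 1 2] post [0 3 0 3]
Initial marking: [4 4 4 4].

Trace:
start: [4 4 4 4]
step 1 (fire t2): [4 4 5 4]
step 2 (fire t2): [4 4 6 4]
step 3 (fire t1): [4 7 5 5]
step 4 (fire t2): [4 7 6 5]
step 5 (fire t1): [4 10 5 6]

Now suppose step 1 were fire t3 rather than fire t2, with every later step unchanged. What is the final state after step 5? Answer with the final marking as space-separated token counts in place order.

(re-executing from step 1 with the substitution; state before step 1: [4 4 4 4])
step 1 (fire t3): [4 5 5 3]
step 2 (fire t2): [4 5 6 3]
step 3 (fire t1): [4 8 5 4]
step 4 (fire t2): [4 8 6 4]
step 5 (fire t1): [4 11 5 5]

4 11 5 5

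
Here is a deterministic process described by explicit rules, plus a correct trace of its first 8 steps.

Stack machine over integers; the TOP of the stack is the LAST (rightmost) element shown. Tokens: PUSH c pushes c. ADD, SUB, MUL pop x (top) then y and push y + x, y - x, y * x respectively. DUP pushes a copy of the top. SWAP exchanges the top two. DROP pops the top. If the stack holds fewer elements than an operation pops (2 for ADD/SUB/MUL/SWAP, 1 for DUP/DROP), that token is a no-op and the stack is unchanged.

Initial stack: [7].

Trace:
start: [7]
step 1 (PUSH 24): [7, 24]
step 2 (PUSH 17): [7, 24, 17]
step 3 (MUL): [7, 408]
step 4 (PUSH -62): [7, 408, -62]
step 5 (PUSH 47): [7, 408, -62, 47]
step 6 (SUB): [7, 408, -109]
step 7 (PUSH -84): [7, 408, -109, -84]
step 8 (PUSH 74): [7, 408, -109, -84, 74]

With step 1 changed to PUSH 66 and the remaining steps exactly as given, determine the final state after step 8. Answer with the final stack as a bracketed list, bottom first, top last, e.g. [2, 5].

(re-executing from step 1 with the substitution; state before step 1: [7])
step 1 (PUSH 66): [7, 66]
step 2 (PUSH 17): [7, 66, 17]
step 3 (MUL): [7, 1122]
step 4 (PUSH -62): [7, 1122, -62]
step 5 (PUSH 47): [7, 1122, -62, 47]
step 6 (SUB): [7, 1122, -109]
step 7 (PUSH -84): [7, 1122, -109, -84]
step 8 (PUSH 74): [7, 1122, -109, -84, 74]

[7, 1122, -109, -84, 74]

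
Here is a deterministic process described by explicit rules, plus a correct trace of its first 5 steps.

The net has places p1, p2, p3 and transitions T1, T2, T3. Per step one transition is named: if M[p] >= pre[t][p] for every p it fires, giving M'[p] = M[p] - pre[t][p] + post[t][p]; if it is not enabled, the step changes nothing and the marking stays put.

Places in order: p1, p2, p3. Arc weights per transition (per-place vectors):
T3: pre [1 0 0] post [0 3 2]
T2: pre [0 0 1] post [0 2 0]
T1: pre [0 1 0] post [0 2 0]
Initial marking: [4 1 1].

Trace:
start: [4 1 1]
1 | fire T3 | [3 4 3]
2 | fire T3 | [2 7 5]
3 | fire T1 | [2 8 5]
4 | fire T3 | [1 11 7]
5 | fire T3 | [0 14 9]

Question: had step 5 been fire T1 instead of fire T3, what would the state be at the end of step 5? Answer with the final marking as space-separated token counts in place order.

1 12 7

(re-executing from step 5 with the substitution; state before step 5: [1 11 7])
5 | fire T1 | [1 12 7]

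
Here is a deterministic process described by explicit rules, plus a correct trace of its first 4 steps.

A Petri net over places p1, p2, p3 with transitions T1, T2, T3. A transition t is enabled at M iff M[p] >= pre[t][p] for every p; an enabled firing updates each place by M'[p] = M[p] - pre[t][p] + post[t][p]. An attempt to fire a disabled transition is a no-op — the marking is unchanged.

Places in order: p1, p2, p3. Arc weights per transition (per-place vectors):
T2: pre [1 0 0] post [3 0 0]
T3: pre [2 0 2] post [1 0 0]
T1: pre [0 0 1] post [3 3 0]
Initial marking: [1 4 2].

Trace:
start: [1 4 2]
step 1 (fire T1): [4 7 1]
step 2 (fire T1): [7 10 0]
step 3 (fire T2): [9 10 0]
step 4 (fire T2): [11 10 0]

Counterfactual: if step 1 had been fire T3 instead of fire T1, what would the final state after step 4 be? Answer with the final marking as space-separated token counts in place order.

(re-executing from step 1 with the substitution; state before step 1: [1 4 2])
step 1 (fire T3): [1 4 2]
step 2 (fire T1): [4 7 1]
step 3 (fire T2): [6 7 1]
step 4 (fire T2): [8 7 1]

8 7 1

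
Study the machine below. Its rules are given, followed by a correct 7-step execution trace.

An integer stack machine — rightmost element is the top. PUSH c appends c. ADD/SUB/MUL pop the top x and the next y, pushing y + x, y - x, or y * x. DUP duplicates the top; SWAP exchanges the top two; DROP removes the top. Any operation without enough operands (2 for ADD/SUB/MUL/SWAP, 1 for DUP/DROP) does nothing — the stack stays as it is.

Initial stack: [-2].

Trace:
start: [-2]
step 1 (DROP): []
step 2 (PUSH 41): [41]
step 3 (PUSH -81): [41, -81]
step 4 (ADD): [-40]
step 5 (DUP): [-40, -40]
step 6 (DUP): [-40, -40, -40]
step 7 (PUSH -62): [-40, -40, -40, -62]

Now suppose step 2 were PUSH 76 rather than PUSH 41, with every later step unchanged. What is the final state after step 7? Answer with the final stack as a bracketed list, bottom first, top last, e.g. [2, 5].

[-5, -5, -5, -62]

(re-executing from step 2 with the substitution; state before step 2: [])
step 2 (PUSH 76): [76]
step 3 (PUSH -81): [76, -81]
step 4 (ADD): [-5]
step 5 (DUP): [-5, -5]
step 6 (DUP): [-5, -5, -5]
step 7 (PUSH -62): [-5, -5, -5, -62]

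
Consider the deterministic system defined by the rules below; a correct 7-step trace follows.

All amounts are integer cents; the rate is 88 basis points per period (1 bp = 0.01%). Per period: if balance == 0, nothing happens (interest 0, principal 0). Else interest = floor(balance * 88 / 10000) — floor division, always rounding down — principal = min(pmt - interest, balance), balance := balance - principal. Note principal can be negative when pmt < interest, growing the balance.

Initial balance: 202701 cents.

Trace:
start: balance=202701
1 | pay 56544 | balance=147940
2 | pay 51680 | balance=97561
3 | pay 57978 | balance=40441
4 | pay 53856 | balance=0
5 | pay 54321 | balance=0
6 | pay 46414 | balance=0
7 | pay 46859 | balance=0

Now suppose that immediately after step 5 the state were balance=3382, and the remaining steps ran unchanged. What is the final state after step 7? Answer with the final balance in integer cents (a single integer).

state after step 5 := balance=3382
6 | pay 46414 | balance=0
7 | pay 46859 | balance=0

0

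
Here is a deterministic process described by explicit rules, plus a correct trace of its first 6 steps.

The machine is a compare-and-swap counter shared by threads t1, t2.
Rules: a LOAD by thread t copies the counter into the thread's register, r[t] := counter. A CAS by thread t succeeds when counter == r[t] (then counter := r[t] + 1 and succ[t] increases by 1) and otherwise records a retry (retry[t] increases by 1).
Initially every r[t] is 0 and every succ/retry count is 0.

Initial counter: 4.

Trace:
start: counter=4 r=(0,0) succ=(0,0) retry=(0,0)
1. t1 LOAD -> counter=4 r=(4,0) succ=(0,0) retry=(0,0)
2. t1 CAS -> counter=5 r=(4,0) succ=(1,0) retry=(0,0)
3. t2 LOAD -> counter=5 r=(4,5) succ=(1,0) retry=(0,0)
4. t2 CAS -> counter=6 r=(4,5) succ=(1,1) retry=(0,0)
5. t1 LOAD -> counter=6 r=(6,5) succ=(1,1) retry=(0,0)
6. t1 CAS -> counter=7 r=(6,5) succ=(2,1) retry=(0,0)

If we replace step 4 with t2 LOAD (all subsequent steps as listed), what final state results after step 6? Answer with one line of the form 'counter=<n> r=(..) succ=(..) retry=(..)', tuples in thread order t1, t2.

counter=6 r=(5,5) succ=(2,0) retry=(0,0)

(re-executing from step 4 with the substitution; state before step 4: counter=5 r=(4,5) succ=(1,0) retry=(0,0))
4. t2 LOAD -> counter=5 r=(4,5) succ=(1,0) retry=(0,0)
5. t1 LOAD -> counter=5 r=(5,5) succ=(1,0) retry=(0,0)
6. t1 CAS -> counter=6 r=(5,5) succ=(2,0) retry=(0,0)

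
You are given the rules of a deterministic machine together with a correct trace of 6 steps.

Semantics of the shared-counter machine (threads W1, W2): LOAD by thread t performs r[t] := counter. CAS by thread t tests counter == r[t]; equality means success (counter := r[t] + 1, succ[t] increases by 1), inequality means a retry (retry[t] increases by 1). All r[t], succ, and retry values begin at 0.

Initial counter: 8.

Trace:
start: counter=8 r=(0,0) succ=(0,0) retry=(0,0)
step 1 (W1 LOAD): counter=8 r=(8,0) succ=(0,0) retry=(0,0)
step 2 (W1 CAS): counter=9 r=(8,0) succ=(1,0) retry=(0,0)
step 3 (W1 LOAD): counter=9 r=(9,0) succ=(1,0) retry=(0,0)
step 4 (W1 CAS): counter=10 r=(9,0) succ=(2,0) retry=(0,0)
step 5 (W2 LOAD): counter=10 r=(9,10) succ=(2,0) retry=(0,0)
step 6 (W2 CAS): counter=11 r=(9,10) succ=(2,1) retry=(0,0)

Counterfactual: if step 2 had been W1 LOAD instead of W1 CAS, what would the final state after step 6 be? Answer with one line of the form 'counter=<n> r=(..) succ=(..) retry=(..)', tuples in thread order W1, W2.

counter=10 r=(8,9) succ=(1,1) retry=(0,0)

(re-executing from step 2 with the substitution; state before step 2: counter=8 r=(8,0) succ=(0,0) retry=(0,0))
step 2 (W1 LOAD): counter=8 r=(8,0) succ=(0,0) retry=(0,0)
step 3 (W1 LOAD): counter=8 r=(8,0) succ=(0,0) retry=(0,0)
step 4 (W1 CAS): counter=9 r=(8,0) succ=(1,0) retry=(0,0)
step 5 (W2 LOAD): counter=9 r=(8,9) succ=(1,0) retry=(0,0)
step 6 (W2 CAS): counter=10 r=(8,9) succ=(1,1) retry=(0,0)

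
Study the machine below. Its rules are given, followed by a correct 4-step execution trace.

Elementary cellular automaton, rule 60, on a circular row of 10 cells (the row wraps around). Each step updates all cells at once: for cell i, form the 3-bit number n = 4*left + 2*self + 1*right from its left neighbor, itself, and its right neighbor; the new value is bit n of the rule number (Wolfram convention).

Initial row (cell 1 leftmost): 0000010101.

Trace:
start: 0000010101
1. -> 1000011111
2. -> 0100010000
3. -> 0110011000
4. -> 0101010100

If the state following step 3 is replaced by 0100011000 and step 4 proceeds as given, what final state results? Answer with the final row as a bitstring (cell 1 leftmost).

state after step 3 := 0100011000
4. -> 0110010100

0110010100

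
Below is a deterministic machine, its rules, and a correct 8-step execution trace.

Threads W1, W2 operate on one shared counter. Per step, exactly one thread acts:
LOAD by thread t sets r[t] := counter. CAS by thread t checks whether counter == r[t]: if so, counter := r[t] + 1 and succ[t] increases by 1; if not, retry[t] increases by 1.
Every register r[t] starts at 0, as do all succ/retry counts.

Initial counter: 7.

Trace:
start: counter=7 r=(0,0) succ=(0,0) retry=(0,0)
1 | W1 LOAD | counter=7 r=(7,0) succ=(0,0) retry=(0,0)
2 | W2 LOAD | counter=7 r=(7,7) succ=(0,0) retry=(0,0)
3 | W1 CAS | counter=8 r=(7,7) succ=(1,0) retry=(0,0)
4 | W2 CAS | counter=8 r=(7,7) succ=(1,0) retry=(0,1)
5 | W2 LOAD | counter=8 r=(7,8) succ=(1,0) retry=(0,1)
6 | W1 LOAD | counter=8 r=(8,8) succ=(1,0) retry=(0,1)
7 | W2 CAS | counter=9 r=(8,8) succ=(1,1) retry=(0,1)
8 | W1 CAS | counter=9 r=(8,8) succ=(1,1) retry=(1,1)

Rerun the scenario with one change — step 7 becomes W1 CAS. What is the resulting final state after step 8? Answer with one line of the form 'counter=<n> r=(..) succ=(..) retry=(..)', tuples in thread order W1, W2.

counter=9 r=(8,8) succ=(2,0) retry=(1,1)

(re-executing from step 7 with the substitution; state before step 7: counter=8 r=(8,8) succ=(1,0) retry=(0,1))
7 | W1 CAS | counter=9 r=(8,8) succ=(2,0) retry=(0,1)
8 | W1 CAS | counter=9 r=(8,8) succ=(2,0) retry=(1,1)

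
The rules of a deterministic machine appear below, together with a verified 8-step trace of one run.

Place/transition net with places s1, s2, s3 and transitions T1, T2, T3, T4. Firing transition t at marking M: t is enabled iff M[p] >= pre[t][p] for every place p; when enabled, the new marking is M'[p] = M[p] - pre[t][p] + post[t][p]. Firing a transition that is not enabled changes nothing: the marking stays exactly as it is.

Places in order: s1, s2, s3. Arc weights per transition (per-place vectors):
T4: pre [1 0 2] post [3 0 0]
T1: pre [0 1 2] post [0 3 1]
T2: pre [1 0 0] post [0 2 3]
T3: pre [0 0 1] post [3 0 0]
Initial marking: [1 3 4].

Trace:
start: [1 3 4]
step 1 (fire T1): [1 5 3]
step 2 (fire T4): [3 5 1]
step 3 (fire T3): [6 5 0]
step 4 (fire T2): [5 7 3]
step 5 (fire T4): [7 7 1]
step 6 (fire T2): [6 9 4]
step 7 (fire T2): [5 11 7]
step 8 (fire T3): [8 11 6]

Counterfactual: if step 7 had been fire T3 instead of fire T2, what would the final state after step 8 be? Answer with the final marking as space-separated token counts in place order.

12 9 2

(re-executing from step 7 with the substitution; state before step 7: [6 9 4])
step 7 (fire T3): [9 9 3]
step 8 (fire T3): [12 9 2]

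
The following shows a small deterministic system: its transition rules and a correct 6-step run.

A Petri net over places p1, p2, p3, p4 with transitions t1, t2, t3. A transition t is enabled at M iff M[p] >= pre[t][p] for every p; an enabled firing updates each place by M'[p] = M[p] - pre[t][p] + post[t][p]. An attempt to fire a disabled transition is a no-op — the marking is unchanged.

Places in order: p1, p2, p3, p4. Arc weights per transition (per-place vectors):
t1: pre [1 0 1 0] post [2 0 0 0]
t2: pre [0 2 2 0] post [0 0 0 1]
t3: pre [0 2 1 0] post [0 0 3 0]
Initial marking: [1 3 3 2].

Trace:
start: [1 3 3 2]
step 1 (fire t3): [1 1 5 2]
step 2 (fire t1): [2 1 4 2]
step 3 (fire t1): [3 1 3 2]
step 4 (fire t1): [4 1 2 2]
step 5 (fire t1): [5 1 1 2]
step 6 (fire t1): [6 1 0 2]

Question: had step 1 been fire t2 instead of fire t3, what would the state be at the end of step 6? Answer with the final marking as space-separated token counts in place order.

2 1 0 3

(re-executing from step 1 with the substitution; state before step 1: [1 3 3 2])
step 1 (fire t2): [1 1 1 3]
step 2 (fire t1): [2 1 0 3]
step 3 (fire t1): [2 1 0 3]
step 4 (fire t1): [2 1 0 3]
step 5 (fire t1): [2 1 0 3]
step 6 (fire t1): [2 1 0 3]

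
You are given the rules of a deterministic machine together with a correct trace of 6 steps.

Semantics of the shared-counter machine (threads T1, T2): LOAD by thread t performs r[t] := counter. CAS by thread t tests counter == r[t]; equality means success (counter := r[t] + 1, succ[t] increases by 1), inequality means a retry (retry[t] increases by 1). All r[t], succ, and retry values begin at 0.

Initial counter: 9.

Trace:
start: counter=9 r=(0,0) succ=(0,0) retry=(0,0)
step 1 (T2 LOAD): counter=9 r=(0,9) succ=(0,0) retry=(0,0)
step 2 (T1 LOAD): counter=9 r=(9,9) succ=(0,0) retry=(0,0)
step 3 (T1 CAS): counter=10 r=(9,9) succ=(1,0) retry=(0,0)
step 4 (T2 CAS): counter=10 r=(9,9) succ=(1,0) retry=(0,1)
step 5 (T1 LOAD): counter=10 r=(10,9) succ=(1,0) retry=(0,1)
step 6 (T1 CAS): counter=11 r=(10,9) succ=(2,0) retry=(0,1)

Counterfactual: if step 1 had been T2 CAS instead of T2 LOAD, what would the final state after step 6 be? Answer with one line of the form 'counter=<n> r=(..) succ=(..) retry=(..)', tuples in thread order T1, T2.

counter=11 r=(10,0) succ=(2,0) retry=(0,2)

(re-executing from step 1 with the substitution; state before step 1: counter=9 r=(0,0) succ=(0,0) retry=(0,0))
step 1 (T2 CAS): counter=9 r=(0,0) succ=(0,0) retry=(0,1)
step 2 (T1 LOAD): counter=9 r=(9,0) succ=(0,0) retry=(0,1)
step 3 (T1 CAS): counter=10 r=(9,0) succ=(1,0) retry=(0,1)
step 4 (T2 CAS): counter=10 r=(9,0) succ=(1,0) retry=(0,2)
step 5 (T1 LOAD): counter=10 r=(10,0) succ=(1,0) retry=(0,2)
step 6 (T1 CAS): counter=11 r=(10,0) succ=(2,0) retry=(0,2)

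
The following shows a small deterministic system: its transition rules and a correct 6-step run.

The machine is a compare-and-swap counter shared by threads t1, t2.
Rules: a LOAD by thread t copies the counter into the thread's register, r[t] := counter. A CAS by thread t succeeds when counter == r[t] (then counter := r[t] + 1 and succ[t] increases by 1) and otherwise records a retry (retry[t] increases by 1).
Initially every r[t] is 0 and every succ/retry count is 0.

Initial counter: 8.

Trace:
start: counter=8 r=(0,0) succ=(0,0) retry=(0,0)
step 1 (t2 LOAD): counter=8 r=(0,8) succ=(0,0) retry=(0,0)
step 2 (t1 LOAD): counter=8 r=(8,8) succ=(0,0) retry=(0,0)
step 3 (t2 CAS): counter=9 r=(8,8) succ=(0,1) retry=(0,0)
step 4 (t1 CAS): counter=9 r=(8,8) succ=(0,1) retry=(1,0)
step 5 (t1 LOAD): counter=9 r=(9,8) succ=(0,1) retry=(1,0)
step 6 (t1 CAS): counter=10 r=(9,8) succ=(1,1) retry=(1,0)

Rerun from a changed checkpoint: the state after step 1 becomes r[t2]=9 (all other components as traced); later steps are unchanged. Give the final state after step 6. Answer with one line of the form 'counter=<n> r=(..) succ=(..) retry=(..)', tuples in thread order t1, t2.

counter=10 r=(9,9) succ=(2,0) retry=(0,1)

state after step 1 := counter=8 r=(0,9) succ=(0,0) retry=(0,0)
step 2 (t1 LOAD): counter=8 r=(8,9) succ=(0,0) retry=(0,0)
step 3 (t2 CAS): counter=8 r=(8,9) succ=(0,0) retry=(0,1)
step 4 (t1 CAS): counter=9 r=(8,9) succ=(1,0) retry=(0,1)
step 5 (t1 LOAD): counter=9 r=(9,9) succ=(1,0) retry=(0,1)
step 6 (t1 CAS): counter=10 r=(9,9) succ=(2,0) retry=(0,1)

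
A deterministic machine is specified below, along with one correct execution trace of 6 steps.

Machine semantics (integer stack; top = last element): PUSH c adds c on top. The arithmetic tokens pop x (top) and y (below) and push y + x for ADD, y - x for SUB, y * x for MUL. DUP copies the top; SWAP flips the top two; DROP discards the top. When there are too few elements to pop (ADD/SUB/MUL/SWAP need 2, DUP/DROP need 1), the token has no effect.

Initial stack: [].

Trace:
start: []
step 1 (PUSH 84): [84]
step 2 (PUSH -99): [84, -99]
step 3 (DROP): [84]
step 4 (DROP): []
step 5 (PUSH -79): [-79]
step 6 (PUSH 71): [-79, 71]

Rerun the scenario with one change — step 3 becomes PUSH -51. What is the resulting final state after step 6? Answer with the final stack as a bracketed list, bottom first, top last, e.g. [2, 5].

[84, -99, -79, 71]

(re-executing from step 3 with the substitution; state before step 3: [84, -99])
step 3 (PUSH -51): [84, -99, -51]
step 4 (DROP): [84, -99]
step 5 (PUSH -79): [84, -99, -79]
step 6 (PUSH 71): [84, -99, -79, 71]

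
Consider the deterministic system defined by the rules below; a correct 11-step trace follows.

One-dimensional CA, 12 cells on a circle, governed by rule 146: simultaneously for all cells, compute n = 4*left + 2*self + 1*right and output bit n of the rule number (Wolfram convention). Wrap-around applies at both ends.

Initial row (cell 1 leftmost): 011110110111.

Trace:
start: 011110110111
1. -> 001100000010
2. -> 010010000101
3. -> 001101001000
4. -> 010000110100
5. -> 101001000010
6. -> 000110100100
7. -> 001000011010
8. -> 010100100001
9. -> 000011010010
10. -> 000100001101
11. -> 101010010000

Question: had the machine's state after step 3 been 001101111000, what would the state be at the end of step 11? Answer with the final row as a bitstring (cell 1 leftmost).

state after step 3 := 001101111000
4. -> 010000110100
5. -> 101001000010
6. -> 000110100100
7. -> 001000011010
8. -> 010100100001
9. -> 000011010010
10. -> 000100001101
11. -> 101010010000

101010010000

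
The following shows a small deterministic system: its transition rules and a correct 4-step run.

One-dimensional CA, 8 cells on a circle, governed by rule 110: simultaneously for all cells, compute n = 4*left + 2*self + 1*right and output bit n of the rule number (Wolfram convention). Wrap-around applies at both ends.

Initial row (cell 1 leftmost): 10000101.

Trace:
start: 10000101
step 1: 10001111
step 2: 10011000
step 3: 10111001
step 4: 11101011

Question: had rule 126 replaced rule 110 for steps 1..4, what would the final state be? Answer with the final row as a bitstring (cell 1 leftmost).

(re-executing steps 1..4 under rule 126; state before step 1: 10000101)
step 1: 11001111
step 2: 01111000
step 3: 11001100
step 4: 11111111

11111111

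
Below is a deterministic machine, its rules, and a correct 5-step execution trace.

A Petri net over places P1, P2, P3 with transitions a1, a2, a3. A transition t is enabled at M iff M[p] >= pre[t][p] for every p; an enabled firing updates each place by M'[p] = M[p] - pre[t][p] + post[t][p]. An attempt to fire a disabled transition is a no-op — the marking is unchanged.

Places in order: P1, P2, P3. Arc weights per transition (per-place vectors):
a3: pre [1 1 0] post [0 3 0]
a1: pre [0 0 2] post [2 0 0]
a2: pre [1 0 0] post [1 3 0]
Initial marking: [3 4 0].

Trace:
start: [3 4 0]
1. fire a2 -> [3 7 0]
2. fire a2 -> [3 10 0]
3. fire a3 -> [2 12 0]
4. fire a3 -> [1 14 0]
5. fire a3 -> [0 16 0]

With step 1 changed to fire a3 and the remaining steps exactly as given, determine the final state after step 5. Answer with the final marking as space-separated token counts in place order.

0 13 0

(re-executing from step 1 with the substitution; state before step 1: [3 4 0])
1. fire a3 -> [2 6 0]
2. fire a2 -> [2 9 0]
3. fire a3 -> [1 11 0]
4. fire a3 -> [0 13 0]
5. fire a3 -> [0 13 0]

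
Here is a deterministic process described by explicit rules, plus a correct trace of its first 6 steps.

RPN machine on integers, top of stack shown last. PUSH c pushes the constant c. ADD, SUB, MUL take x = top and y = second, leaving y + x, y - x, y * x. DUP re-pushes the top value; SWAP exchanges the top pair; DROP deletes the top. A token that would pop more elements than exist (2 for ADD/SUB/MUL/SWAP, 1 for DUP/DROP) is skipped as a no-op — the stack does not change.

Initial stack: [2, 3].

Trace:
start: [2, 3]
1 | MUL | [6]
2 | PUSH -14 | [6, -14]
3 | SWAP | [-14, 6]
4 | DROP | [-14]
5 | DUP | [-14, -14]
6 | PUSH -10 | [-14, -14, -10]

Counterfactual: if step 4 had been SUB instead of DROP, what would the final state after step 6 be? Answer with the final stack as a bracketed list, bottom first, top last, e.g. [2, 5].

[-20, -20, -10]

(re-executing from step 4 with the substitution; state before step 4: [-14, 6])
4 | SUB | [-20]
5 | DUP | [-20, -20]
6 | PUSH -10 | [-20, -20, -10]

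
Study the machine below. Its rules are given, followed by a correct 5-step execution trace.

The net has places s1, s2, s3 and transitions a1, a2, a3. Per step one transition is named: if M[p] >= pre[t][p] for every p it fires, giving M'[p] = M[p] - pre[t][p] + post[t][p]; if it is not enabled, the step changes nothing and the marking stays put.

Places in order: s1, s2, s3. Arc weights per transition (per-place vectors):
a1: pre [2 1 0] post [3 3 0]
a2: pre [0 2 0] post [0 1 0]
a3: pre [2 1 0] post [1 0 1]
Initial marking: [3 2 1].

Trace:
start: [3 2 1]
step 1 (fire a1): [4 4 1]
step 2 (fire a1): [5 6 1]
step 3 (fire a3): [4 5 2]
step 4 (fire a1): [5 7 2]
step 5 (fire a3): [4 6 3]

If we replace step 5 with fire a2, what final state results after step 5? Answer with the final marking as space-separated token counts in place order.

5 6 2

(re-executing from step 5 with the substitution; state before step 5: [5 7 2])
step 5 (fire a2): [5 6 2]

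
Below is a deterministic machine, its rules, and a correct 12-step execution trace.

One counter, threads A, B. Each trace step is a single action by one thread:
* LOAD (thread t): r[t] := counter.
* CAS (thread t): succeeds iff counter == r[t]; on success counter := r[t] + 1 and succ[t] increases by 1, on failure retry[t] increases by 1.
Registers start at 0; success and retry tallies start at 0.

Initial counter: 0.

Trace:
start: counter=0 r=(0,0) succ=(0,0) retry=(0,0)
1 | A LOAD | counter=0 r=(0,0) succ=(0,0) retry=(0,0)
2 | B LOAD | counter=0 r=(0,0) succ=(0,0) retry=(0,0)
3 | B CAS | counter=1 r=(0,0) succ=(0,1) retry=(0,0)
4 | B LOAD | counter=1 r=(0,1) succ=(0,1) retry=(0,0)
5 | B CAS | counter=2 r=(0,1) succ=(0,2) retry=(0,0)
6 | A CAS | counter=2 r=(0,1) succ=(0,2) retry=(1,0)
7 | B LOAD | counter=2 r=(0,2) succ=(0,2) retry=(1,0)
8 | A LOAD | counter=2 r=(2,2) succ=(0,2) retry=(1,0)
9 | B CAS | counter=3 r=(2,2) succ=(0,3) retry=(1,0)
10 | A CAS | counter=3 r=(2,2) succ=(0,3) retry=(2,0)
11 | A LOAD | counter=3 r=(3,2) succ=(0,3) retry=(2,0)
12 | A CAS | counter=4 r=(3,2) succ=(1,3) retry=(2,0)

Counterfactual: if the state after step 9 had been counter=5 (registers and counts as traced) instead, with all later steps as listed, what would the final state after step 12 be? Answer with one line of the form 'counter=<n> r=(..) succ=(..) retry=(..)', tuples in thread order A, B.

state after step 9 := counter=5 r=(2,2) succ=(0,3) retry=(1,0)
10 | A CAS | counter=5 r=(2,2) succ=(0,3) retry=(2,0)
11 | A LOAD | counter=5 r=(5,2) succ=(0,3) retry=(2,0)
12 | A CAS | counter=6 r=(5,2) succ=(1,3) retry=(2,0)

counter=6 r=(5,2) succ=(1,3) retry=(2,0)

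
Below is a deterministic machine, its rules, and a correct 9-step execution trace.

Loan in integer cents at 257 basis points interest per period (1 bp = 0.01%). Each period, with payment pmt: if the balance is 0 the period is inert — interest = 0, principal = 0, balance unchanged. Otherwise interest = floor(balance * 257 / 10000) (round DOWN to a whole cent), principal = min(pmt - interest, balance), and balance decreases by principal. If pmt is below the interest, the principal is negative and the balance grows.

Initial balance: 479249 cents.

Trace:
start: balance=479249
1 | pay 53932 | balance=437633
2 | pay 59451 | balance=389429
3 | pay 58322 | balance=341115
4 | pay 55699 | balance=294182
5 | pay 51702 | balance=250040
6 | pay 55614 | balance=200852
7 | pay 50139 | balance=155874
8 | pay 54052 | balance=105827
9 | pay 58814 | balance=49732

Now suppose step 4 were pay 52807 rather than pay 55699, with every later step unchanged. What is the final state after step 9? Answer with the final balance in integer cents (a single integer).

(re-executing from step 4 with the substitution; state before step 4: balance=341115)
4 | pay 52807 | balance=297074
5 | pay 51702 | balance=253006
6 | pay 55614 | balance=203894
7 | pay 50139 | balance=158995
8 | pay 54052 | balance=109029
9 | pay 58814 | balance=53017

53017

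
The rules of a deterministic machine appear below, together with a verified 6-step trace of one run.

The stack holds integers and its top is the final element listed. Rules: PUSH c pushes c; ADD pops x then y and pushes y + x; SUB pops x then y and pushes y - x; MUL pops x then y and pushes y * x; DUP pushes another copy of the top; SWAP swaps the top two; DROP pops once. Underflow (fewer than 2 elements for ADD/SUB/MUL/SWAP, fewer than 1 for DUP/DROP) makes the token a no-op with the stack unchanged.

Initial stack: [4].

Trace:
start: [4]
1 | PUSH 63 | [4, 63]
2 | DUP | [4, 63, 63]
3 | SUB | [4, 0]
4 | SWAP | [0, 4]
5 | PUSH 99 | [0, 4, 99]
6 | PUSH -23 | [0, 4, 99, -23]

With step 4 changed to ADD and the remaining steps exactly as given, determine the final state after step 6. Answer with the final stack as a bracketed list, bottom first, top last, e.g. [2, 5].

[4, 99, -23]

(re-executing from step 4 with the substitution; state before step 4: [4, 0])
4 | ADD | [4]
5 | PUSH 99 | [4, 99]
6 | PUSH -23 | [4, 99, -23]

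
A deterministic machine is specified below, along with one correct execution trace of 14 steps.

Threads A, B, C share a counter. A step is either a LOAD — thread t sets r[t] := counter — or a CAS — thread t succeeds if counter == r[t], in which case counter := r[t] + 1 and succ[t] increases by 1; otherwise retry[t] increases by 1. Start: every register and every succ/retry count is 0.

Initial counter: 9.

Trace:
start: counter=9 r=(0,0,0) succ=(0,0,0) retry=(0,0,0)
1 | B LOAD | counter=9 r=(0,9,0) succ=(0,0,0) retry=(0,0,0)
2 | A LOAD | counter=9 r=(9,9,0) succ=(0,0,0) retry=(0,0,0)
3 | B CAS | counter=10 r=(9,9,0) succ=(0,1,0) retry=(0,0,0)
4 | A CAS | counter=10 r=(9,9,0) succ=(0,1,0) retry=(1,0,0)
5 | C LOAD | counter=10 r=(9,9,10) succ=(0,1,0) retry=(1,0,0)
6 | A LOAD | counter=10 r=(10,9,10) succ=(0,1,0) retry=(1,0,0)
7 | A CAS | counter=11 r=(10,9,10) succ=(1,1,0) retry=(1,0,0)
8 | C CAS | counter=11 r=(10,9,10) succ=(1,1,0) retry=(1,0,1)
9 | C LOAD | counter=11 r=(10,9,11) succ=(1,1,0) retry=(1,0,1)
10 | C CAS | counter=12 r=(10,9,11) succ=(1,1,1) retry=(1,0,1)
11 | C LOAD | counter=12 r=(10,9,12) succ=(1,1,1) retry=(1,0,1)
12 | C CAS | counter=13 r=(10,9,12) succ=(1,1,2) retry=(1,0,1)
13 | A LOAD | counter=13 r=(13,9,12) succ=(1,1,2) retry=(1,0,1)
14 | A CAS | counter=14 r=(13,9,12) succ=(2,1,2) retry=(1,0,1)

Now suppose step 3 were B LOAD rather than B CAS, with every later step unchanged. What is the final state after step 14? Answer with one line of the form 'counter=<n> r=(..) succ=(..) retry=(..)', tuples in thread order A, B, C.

(re-executing from step 3 with the substitution; state before step 3: counter=9 r=(9,9,0) succ=(0,0,0) retry=(0,0,0))
3 | B LOAD | counter=9 r=(9,9,0) succ=(0,0,0) retry=(0,0,0)
4 | A CAS | counter=10 r=(9,9,0) succ=(1,0,0) retry=(0,0,0)
5 | C LOAD | counter=10 r=(9,9,10) succ=(1,0,0) retry=(0,0,0)
6 | A LOAD | counter=10 r=(10,9,10) succ=(1,0,0) retry=(0,0,0)
7 | A CAS | counter=11 r=(10,9,10) succ=(2,0,0) retry=(0,0,0)
8 | C CAS | counter=11 r=(10,9,10) succ=(2,0,0) retry=(0,0,1)
9 | C LOAD | counter=11 r=(10,9,11) succ=(2,0,0) retry=(0,0,1)
10 | C CAS | counter=12 r=(10,9,11) succ=(2,0,1) retry=(0,0,1)
11 | C LOAD | counter=12 r=(10,9,12) succ=(2,0,1) retry=(0,0,1)
12 | C CAS | counter=13 r=(10,9,12) succ=(2,0,2) retry=(0,0,1)
13 | A LOAD | counter=13 r=(13,9,12) succ=(2,0,2) retry=(0,0,1)
14 | A CAS | counter=14 r=(13,9,12) succ=(3,0,2) retry=(0,0,1)

counter=14 r=(13,9,12) succ=(3,0,2) retry=(0,0,1)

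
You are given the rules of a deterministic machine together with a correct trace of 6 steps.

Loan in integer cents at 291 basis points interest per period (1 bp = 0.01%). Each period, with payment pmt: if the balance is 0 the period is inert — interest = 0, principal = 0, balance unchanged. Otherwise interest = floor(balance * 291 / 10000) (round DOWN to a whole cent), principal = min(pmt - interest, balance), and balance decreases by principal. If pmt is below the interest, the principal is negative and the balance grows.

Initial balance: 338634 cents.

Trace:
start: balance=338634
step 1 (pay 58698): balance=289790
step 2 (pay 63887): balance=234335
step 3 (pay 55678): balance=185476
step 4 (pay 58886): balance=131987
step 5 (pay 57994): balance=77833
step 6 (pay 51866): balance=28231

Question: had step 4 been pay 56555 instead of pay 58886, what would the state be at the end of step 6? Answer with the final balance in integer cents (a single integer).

(re-executing from step 4 with the substitution; state before step 4: balance=185476)
step 4 (pay 56555): balance=134318
step 5 (pay 57994): balance=80232
step 6 (pay 51866): balance=30700

30700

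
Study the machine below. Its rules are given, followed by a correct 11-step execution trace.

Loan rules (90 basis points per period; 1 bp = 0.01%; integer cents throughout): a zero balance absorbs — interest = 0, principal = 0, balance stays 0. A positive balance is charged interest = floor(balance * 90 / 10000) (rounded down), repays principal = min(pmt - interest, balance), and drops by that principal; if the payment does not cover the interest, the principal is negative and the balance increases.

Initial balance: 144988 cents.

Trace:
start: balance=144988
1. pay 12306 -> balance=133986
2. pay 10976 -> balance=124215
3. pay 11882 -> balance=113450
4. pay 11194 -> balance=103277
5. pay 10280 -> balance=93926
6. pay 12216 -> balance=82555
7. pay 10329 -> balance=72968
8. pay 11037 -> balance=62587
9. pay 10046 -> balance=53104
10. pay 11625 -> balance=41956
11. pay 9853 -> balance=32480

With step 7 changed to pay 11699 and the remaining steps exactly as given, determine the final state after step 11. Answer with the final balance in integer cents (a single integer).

31060

(re-executing from step 7 with the substitution; state before step 7: balance=82555)
7. pay 11699 -> balance=71598
8. pay 11037 -> balance=61205
9. pay 10046 -> balance=51709
10. pay 11625 -> balance=40549
11. pay 9853 -> balance=31060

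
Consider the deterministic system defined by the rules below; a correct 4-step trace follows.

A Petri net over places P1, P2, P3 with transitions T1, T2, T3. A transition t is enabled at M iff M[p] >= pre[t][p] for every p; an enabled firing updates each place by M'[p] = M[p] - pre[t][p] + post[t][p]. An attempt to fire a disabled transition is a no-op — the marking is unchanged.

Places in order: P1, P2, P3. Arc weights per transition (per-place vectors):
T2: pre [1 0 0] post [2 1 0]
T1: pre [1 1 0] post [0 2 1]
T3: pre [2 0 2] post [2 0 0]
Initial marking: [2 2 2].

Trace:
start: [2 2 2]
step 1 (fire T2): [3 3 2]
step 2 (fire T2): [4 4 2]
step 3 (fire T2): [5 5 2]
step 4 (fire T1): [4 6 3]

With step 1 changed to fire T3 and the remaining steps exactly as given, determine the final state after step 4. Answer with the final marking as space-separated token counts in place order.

(re-executing from step 1 with the substitution; state before step 1: [2 2 2])
step 1 (fire T3): [2 2 0]
step 2 (fire T2): [3 3 0]
step 3 (fire T2): [4 4 0]
step 4 (fire T1): [3 5 1]

3 5 1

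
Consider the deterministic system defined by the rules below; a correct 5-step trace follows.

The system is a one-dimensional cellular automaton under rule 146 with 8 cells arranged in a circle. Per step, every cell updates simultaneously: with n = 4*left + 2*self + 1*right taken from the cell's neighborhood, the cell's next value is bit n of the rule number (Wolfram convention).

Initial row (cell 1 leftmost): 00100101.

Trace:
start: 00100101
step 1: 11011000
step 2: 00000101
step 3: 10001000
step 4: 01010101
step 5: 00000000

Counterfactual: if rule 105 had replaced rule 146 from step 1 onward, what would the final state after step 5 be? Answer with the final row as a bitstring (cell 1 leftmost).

00000010

(re-executing steps 1..5 under rule 105; state before step 1: 00100101)
step 1: 00000010
step 2: 11111000
step 3: 10001010
step 4: 00100101
step 5: 00000010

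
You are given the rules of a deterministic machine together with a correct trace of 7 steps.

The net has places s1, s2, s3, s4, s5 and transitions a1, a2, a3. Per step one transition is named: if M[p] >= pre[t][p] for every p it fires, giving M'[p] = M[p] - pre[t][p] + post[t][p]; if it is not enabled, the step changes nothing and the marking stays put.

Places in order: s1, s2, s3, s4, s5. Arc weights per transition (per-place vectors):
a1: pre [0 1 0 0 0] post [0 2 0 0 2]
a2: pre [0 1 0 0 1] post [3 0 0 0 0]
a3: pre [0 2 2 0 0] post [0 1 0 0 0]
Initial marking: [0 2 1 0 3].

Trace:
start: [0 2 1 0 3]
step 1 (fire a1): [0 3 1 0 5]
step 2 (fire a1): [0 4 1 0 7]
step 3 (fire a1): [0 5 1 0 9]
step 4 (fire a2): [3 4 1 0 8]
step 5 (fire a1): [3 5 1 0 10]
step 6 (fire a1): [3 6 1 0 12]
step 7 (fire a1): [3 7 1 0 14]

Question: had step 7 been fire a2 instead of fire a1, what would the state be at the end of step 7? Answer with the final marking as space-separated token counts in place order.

6 5 1 0 11

(re-executing from step 7 with the substitution; state before step 7: [3 6 1 0 12])
step 7 (fire a2): [6 5 1 0 11]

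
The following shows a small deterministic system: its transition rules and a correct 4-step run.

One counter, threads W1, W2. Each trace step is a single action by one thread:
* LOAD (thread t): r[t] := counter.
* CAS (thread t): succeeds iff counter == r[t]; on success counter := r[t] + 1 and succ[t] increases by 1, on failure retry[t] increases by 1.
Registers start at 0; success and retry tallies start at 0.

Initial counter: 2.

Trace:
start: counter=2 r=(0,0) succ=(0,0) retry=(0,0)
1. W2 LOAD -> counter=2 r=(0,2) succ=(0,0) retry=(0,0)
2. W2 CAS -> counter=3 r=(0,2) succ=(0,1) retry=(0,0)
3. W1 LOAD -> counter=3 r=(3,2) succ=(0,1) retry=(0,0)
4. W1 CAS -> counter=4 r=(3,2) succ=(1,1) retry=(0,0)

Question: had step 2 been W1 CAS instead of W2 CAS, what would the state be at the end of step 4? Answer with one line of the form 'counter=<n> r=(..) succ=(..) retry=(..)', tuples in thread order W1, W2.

counter=3 r=(2,2) succ=(1,0) retry=(1,0)

(re-executing from step 2 with the substitution; state before step 2: counter=2 r=(0,2) succ=(0,0) retry=(0,0))
2. W1 CAS -> counter=2 r=(0,2) succ=(0,0) retry=(1,0)
3. W1 LOAD -> counter=2 r=(2,2) succ=(0,0) retry=(1,0)
4. W1 CAS -> counter=3 r=(2,2) succ=(1,0) retry=(1,0)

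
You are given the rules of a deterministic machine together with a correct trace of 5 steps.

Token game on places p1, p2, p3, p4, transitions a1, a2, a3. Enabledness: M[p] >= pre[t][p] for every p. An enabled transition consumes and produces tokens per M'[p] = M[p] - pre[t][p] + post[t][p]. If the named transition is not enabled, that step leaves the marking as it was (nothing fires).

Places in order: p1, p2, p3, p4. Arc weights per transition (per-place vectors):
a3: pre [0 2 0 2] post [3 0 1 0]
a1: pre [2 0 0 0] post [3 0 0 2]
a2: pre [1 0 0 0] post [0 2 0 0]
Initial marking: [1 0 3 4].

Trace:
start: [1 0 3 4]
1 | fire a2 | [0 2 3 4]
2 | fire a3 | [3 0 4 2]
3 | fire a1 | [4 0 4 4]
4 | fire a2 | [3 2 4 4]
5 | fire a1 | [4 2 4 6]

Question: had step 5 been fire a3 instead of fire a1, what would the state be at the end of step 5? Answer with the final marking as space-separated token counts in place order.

6 0 5 2

(re-executing from step 5 with the substitution; state before step 5: [3 2 4 4])
5 | fire a3 | [6 0 5 2]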